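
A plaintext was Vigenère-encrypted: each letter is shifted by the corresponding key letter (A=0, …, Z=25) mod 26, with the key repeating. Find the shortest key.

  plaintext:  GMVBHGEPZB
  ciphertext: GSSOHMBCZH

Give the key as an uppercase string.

AGXN

  i= 0: G-G =  0 → A
  i= 1: S-M =  6 → G
  i= 2: S-V = 23 → X
  i= 3: O-B = 13 → N
  i= 4: H-H =  0 → A
  i= 5: M-G =  6 → G
  i= 6: B-E = 23 → X
  i= 7: C-P = 13 → N
  i= 8: Z-Z =  0 → A
  i= 9: H-B =  6 → G
  shifts repeat with period 4: AGXN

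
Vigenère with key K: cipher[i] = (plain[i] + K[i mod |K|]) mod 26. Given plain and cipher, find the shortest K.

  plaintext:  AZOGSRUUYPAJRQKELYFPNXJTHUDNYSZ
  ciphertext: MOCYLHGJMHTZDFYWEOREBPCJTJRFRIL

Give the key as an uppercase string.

  i= 0: M-A = 12 → M
  i= 1: O-Z = 15 → P
  i= 2: C-O = 14 → O
  i= 3: Y-G = 18 → S
  i= 4: L-S = 19 → T
  i= 5: H-R = 16 → Q
  i= 6: G-U = 12 → M
  i= 7: J-U = 15 → P
  i= 8: M-Y = 14 → O
  i= 9: H-P = 18 → S
  i=10: T-A = 19 → T
  i=11: Z-J = 16 → Q
  i=12: D-R = 12 → M
  i=13: F-Q = 15 → P
  i=14: Y-K = 14 → O
  i=15: W-E = 18 → S
  i=16: E-L = 19 → T
  i=17: O-Y = 16 → Q
  i=18: R-F = 12 → M
  i=19: E-P = 15 → P
  i=20: B-N = 14 → O
  i=21: P-X = 18 → S
  i=22: C-J = 19 → T
  i=23: J-T = 16 → Q
  i=24: T-H = 12 → M
  i=25: J-U = 15 → P
  i=26: R-D = 14 → O
  i=27: F-N = 18 → S
  i=28: R-Y = 19 → T
  i=29: I-S = 16 → Q
  i=30: L-Z = 12 → M
  shifts repeat with period 6: MPOSTQ

MPOSTQ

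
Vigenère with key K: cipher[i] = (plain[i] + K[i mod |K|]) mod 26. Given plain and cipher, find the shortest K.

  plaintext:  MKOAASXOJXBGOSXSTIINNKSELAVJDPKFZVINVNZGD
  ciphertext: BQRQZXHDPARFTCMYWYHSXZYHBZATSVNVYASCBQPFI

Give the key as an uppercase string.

  i= 0: B-M = 15 → P
  i= 1: Q-K =  6 → G
  i= 2: R-O =  3 → D
  i= 3: Q-A = 16 → Q
  i= 4: Z-A = 25 → Z
  i= 5: X-S =  5 → F
  i= 6: H-X = 10 → K
  i= 7: D-O = 15 → P
  i= 8: P-J =  6 → G
  i= 9: A-X =  3 → D
  i=10: R-B = 16 → Q
  i=11: F-G = 25 → Z
  i=12: T-O =  5 → F
  i=13: C-S = 10 → K
  i=14: M-X = 15 → P
  i=15: Y-S =  6 → G
  i=16: W-T =  3 → D
  i=17: Y-I = 16 → Q
  i=18: H-I = 25 → Z
  i=19: S-N =  5 → F
  i=20: X-N = 10 → K
  i=21: Z-K = 15 → P
  i=22: Y-S =  6 → G
  i=23: H-E =  3 → D
  i=24: B-L = 16 → Q
  i=25: Z-A = 25 → Z
  i=26: A-V =  5 → F
  i=27: T-J = 10 → K
  i=28: S-D = 15 → P
  i=29: V-P =  6 → G
  i=30: N-K =  3 → D
  i=31: V-F = 16 → Q
  i=32: Y-Z = 25 → Z
  i=33: A-V =  5 → F
  i=34: S-I = 10 → K
  i=35: C-N = 15 → P
  i=36: B-V =  6 → G
  i=37: Q-N =  3 → D
  i=38: P-Z = 16 → Q
  i=39: F-G = 25 → Z
  i=40: I-D =  5 → F
  shifts repeat with period 7: PGDQZFK

PGDQZFK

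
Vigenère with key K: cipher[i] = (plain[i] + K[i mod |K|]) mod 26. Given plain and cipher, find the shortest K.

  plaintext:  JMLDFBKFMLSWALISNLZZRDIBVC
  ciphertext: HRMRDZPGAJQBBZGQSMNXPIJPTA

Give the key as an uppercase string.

  i= 0: H-J = 24 → Y
  i= 1: R-M =  5 → F
  i= 2: M-L =  1 → B
  i= 3: R-D = 14 → O
  i= 4: D-F = 24 → Y
  i= 5: Z-B = 24 → Y
  i= 6: P-K =  5 → F
  i= 7: G-F =  1 → B
  i= 8: A-M = 14 → O
  i= 9: J-L = 24 → Y
  i=10: Q-S = 24 → Y
  i=11: B-W =  5 → F
  i=12: B-A =  1 → B
  i=13: Z-L = 14 → O
  i=14: G-I = 24 → Y
  i=15: Q-S = 24 → Y
  i=16: S-N =  5 → F
  i=17: M-L =  1 → B
  i=18: N-Z = 14 → O
  i=19: X-Z = 24 → Y
  i=20: P-R = 24 → Y
  i=21: I-D =  5 → F
  i=22: J-I =  1 → B
  i=23: P-B = 14 → O
  i=24: T-V = 24 → Y
  i=25: A-C = 24 → Y
  shifts repeat with period 5: YFBOY

YFBOY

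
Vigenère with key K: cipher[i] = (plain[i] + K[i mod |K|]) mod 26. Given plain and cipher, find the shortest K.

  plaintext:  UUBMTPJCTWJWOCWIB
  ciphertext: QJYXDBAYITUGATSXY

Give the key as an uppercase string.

  i= 0: Q-U = 22 → W
  i= 1: J-U = 15 → P
  i= 2: Y-B = 23 → X
  i= 3: X-M = 11 → L
  i= 4: D-T = 10 → K
  i= 5: B-P = 12 → M
  i= 6: A-J = 17 → R
  i= 7: Y-C = 22 → W
  i= 8: I-T = 15 → P
  i= 9: T-W = 23 → X
  i=10: U-J = 11 → L
  i=11: G-W = 10 → K
  i=12: A-O = 12 → M
  i=13: T-C = 17 → R
  i=14: S-W = 22 → W
  i=15: X-I = 15 → P
  i=16: Y-B = 23 → X
  shifts repeat with period 7: WPXLKMR

WPXLKMR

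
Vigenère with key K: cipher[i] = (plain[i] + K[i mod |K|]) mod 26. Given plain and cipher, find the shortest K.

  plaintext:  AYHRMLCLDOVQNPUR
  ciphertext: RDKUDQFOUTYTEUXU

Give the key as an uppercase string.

  i= 0: R-A = 17 → R
  i= 1: D-Y =  5 → F
  i= 2: K-H =  3 → D
  i= 3: U-R =  3 → D
  i= 4: D-M = 17 → R
  i= 5: Q-L =  5 → F
  i= 6: F-C =  3 → D
  i= 7: O-L =  3 → D
  i= 8: U-D = 17 → R
  i= 9: T-O =  5 → F
  i=10: Y-V =  3 → D
  i=11: T-Q =  3 → D
  i=12: E-N = 17 → R
  i=13: U-P =  5 → F
  i=14: X-U =  3 → D
  i=15: U-R =  3 → D
  shifts repeat with period 4: RFDD

RFDD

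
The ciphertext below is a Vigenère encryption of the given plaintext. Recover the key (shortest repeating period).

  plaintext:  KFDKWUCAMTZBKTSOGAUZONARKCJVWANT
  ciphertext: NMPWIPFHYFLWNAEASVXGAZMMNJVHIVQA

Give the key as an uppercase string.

  i= 0: N-K =  3 → D
  i= 1: M-F =  7 → H
  i= 2: P-D = 12 → M
  i= 3: W-K = 12 → M
  i= 4: I-W = 12 → M
  i= 5: P-U = 21 → V
  i= 6: F-C =  3 → D
  i= 7: H-A =  7 → H
  i= 8: Y-M = 12 → M
  i= 9: F-T = 12 → M
  i=10: L-Z = 12 → M
  i=11: W-B = 21 → V
  i=12: N-K =  3 → D
  i=13: A-T =  7 → H
  i=14: E-S = 12 → M
  i=15: A-O = 12 → M
  i=16: S-G = 12 → M
  i=17: V-A = 21 → V
  i=18: X-U =  3 → D
  i=19: G-Z =  7 → H
  i=20: A-O = 12 → M
  i=21: Z-N = 12 → M
  i=22: M-A = 12 → M
  i=23: M-R = 21 → V
  i=24: N-K =  3 → D
  i=25: J-C =  7 → H
  i=26: V-J = 12 → M
  i=27: H-V = 12 → M
  i=28: I-W = 12 → M
  i=29: V-A = 21 → V
  i=30: Q-N =  3 → D
  i=31: A-T =  7 → H
  shifts repeat with period 6: DHMMMV

DHMMMV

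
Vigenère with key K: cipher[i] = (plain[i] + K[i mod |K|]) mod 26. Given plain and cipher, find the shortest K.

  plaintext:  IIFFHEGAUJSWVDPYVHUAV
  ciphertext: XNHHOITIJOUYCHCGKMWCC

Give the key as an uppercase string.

  i= 0: X-I = 15 → P
  i= 1: N-I =  5 → F
  i= 2: H-F =  2 → C
  i= 3: H-F =  2 → C
  i= 4: O-H =  7 → H
  i= 5: I-E =  4 → E
  i= 6: T-G = 13 → N
  i= 7: I-A =  8 → I
  i= 8: J-U = 15 → P
  i= 9: O-J =  5 → F
  i=10: U-S =  2 → C
  i=11: Y-W =  2 → C
  i=12: C-V =  7 → H
  i=13: H-D =  4 → E
  i=14: C-P = 13 → N
  i=15: G-Y =  8 → I
  i=16: K-V = 15 → P
  i=17: M-H =  5 → F
  i=18: W-U =  2 → C
  i=19: C-A =  2 → C
  i=20: C-V =  7 → H
  shifts repeat with period 8: PFCCHENI

PFCCHENI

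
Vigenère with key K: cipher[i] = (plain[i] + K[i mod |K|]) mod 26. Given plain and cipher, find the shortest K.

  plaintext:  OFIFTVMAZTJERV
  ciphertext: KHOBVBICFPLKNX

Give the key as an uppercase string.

WCG

  i= 0: K-O = 22 → W
  i= 1: H-F =  2 → C
  i= 2: O-I =  6 → G
  i= 3: B-F = 22 → W
  i= 4: V-T =  2 → C
  i= 5: B-V =  6 → G
  i= 6: I-M = 22 → W
  i= 7: C-A =  2 → C
  i= 8: F-Z =  6 → G
  i= 9: P-T = 22 → W
  i=10: L-J =  2 → C
  i=11: K-E =  6 → G
  i=12: N-R = 22 → W
  i=13: X-V =  2 → C
  shifts repeat with period 3: WCG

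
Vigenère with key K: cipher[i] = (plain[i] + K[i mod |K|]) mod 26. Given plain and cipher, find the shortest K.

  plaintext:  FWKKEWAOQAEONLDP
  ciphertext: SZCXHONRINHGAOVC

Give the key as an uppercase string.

NDS

  i= 0: S-F = 13 → N
  i= 1: Z-W =  3 → D
  i= 2: C-K = 18 → S
  i= 3: X-K = 13 → N
  i= 4: H-E =  3 → D
  i= 5: O-W = 18 → S
  i= 6: N-A = 13 → N
  i= 7: R-O =  3 → D
  i= 8: I-Q = 18 → S
  i= 9: N-A = 13 → N
  i=10: H-E =  3 → D
  i=11: G-O = 18 → S
  i=12: A-N = 13 → N
  i=13: O-L =  3 → D
  i=14: V-D = 18 → S
  i=15: C-P = 13 → N
  shifts repeat with period 3: NDS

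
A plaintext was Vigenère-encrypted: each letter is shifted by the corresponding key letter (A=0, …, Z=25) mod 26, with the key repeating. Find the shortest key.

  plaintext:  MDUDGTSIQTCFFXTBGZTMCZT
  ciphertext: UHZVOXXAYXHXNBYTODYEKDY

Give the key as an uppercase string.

IEFS

  i= 0: U-M =  8 → I
  i= 1: H-D =  4 → E
  i= 2: Z-U =  5 → F
  i= 3: V-D = 18 → S
  i= 4: O-G =  8 → I
  i= 5: X-T =  4 → E
  i= 6: X-S =  5 → F
  i= 7: A-I = 18 → S
  i= 8: Y-Q =  8 → I
  i= 9: X-T =  4 → E
  i=10: H-C =  5 → F
  i=11: X-F = 18 → S
  i=12: N-F =  8 → I
  i=13: B-X =  4 → E
  i=14: Y-T =  5 → F
  i=15: T-B = 18 → S
  i=16: O-G =  8 → I
  i=17: D-Z =  4 → E
  i=18: Y-T =  5 → F
  i=19: E-M = 18 → S
  i=20: K-C =  8 → I
  i=21: D-Z =  4 → E
  i=22: Y-T =  5 → F
  shifts repeat with period 4: IEFS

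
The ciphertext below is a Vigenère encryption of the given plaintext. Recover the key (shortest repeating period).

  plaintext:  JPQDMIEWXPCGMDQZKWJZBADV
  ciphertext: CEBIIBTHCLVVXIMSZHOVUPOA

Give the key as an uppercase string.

  i= 0: C-J = 19 → T
  i= 1: E-P = 15 → P
  i= 2: B-Q = 11 → L
  i= 3: I-D =  5 → F
  i= 4: I-M = 22 → W
  i= 5: B-I = 19 → T
  i= 6: T-E = 15 → P
  i= 7: H-W = 11 → L
  i= 8: C-X =  5 → F
  i= 9: L-P = 22 → W
  i=10: V-C = 19 → T
  i=11: V-G = 15 → P
  i=12: X-M = 11 → L
  i=13: I-D =  5 → F
  i=14: M-Q = 22 → W
  i=15: S-Z = 19 → T
  i=16: Z-K = 15 → P
  i=17: H-W = 11 → L
  i=18: O-J =  5 → F
  i=19: V-Z = 22 → W
  i=20: U-B = 19 → T
  i=21: P-A = 15 → P
  i=22: O-D = 11 → L
  i=23: A-V =  5 → F
  shifts repeat with period 5: TPLFW

TPLFW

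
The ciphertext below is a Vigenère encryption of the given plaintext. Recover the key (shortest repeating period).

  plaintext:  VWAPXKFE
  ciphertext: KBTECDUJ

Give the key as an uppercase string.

PFT

  i= 0: K-V = 15 → P
  i= 1: B-W =  5 → F
  i= 2: T-A = 19 → T
  i= 3: E-P = 15 → P
  i= 4: C-X =  5 → F
  i= 5: D-K = 19 → T
  i= 6: U-F = 15 → P
  i= 7: J-E =  5 → F
  shifts repeat with period 3: PFT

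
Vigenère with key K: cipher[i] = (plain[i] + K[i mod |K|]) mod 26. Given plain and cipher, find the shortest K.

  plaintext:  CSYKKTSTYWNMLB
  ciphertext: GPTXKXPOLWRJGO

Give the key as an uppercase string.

EXVNA

  i= 0: G-C =  4 → E
  i= 1: P-S = 23 → X
  i= 2: T-Y = 21 → V
  i= 3: X-K = 13 → N
  i= 4: K-K =  0 → A
  i= 5: X-T =  4 → E
  i= 6: P-S = 23 → X
  i= 7: O-T = 21 → V
  i= 8: L-Y = 13 → N
  i= 9: W-W =  0 → A
  i=10: R-N =  4 → E
  i=11: J-M = 23 → X
  i=12: G-L = 21 → V
  i=13: O-B = 13 → N
  shifts repeat with period 5: EXVNA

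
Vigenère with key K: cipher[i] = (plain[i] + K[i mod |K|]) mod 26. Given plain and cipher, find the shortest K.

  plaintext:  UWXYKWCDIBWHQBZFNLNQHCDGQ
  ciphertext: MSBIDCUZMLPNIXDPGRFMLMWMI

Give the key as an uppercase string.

SWEKTG

  i= 0: M-U = 18 → S
  i= 1: S-W = 22 → W
  i= 2: B-X =  4 → E
  i= 3: I-Y = 10 → K
  i= 4: D-K = 19 → T
  i= 5: C-W =  6 → G
  i= 6: U-C = 18 → S
  i= 7: Z-D = 22 → W
  i= 8: M-I =  4 → E
  i= 9: L-B = 10 → K
  i=10: P-W = 19 → T
  i=11: N-H =  6 → G
  i=12: I-Q = 18 → S
  i=13: X-B = 22 → W
  i=14: D-Z =  4 → E
  i=15: P-F = 10 → K
  i=16: G-N = 19 → T
  i=17: R-L =  6 → G
  i=18: F-N = 18 → S
  i=19: M-Q = 22 → W
  i=20: L-H =  4 → E
  i=21: M-C = 10 → K
  i=22: W-D = 19 → T
  i=23: M-G =  6 → G
  i=24: I-Q = 18 → S
  shifts repeat with period 6: SWEKTG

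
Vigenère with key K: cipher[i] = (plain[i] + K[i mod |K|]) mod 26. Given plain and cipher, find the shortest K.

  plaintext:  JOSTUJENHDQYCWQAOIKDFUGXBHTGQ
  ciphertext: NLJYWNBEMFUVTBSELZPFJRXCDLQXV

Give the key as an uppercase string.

EXRFC

  i= 0: N-J =  4 → E
  i= 1: L-O = 23 → X
  i= 2: J-S = 17 → R
  i= 3: Y-T =  5 → F
  i= 4: W-U =  2 → C
  i= 5: N-J =  4 → E
  i= 6: B-E = 23 → X
  i= 7: E-N = 17 → R
  i= 8: M-H =  5 → F
  i= 9: F-D =  2 → C
  i=10: U-Q =  4 → E
  i=11: V-Y = 23 → X
  i=12: T-C = 17 → R
  i=13: B-W =  5 → F
  i=14: S-Q =  2 → C
  i=15: E-A =  4 → E
  i=16: L-O = 23 → X
  i=17: Z-I = 17 → R
  i=18: P-K =  5 → F
  i=19: F-D =  2 → C
  i=20: J-F =  4 → E
  i=21: R-U = 23 → X
  i=22: X-G = 17 → R
  i=23: C-X =  5 → F
  i=24: D-B =  2 → C
  i=25: L-H =  4 → E
  i=26: Q-T = 23 → X
  i=27: X-G = 17 → R
  i=28: V-Q =  5 → F
  shifts repeat with period 5: EXRFC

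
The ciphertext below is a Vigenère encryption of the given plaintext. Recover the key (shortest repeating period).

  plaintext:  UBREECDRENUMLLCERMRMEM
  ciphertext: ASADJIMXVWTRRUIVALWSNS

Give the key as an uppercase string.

GRJZFGJ

  i= 0: A-U =  6 → G
  i= 1: S-B = 17 → R
  i= 2: A-R =  9 → J
  i= 3: D-E = 25 → Z
  i= 4: J-E =  5 → F
  i= 5: I-C =  6 → G
  i= 6: M-D =  9 → J
  i= 7: X-R =  6 → G
  i= 8: V-E = 17 → R
  i= 9: W-N =  9 → J
  i=10: T-U = 25 → Z
  i=11: R-M =  5 → F
  i=12: R-L =  6 → G
  i=13: U-L =  9 → J
  i=14: I-C =  6 → G
  i=15: V-E = 17 → R
  i=16: A-R =  9 → J
  i=17: L-M = 25 → Z
  i=18: W-R =  5 → F
  i=19: S-M =  6 → G
  i=20: N-E =  9 → J
  i=21: S-M =  6 → G
  shifts repeat with period 7: GRJZFGJ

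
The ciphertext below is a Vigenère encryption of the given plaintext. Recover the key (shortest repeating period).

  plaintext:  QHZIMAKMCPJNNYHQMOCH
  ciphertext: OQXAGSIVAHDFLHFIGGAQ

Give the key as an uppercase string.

YJYSUS

  i= 0: O-Q = 24 → Y
  i= 1: Q-H =  9 → J
  i= 2: X-Z = 24 → Y
  i= 3: A-I = 18 → S
  i= 4: G-M = 20 → U
  i= 5: S-A = 18 → S
  i= 6: I-K = 24 → Y
  i= 7: V-M =  9 → J
  i= 8: A-C = 24 → Y
  i= 9: H-P = 18 → S
  i=10: D-J = 20 → U
  i=11: F-N = 18 → S
  i=12: L-N = 24 → Y
  i=13: H-Y =  9 → J
  i=14: F-H = 24 → Y
  i=15: I-Q = 18 → S
  i=16: G-M = 20 → U
  i=17: G-O = 18 → S
  i=18: A-C = 24 → Y
  i=19: Q-H =  9 → J
  shifts repeat with period 6: YJYSUS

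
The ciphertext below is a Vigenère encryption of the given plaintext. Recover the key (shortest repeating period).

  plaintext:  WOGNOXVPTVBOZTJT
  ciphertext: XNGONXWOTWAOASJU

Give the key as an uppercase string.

  i= 0: X-W =  1 → B
  i= 1: N-O = 25 → Z
  i= 2: G-G =  0 → A
  i= 3: O-N =  1 → B
  i= 4: N-O = 25 → Z
  i= 5: X-X =  0 → A
  i= 6: W-V =  1 → B
  i= 7: O-P = 25 → Z
  i= 8: T-T =  0 → A
  i= 9: W-V =  1 → B
  i=10: A-B = 25 → Z
  i=11: O-O =  0 → A
  i=12: A-Z =  1 → B
  i=13: S-T = 25 → Z
  i=14: J-J =  0 → A
  i=15: U-T =  1 → B
  shifts repeat with period 3: BZA

BZA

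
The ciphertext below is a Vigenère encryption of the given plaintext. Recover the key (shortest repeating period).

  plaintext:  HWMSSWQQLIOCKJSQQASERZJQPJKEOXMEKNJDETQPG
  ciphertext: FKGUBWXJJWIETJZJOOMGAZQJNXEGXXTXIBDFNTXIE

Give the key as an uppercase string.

  i= 0: F-H = 24 → Y
  i= 1: K-W = 14 → O
  i= 2: G-M = 20 → U
  i= 3: U-S =  2 → C
  i= 4: B-S =  9 → J
  i= 5: W-W =  0 → A
  i= 6: X-Q =  7 → H
  i= 7: J-Q = 19 → T
  i= 8: J-L = 24 → Y
  i= 9: W-I = 14 → O
  i=10: I-O = 20 → U
  i=11: E-C =  2 → C
  i=12: T-K =  9 → J
  i=13: J-J =  0 → A
  i=14: Z-S =  7 → H
  i=15: J-Q = 19 → T
  i=16: O-Q = 24 → Y
  i=17: O-A = 14 → O
  i=18: M-S = 20 → U
  i=19: G-E =  2 → C
  i=20: A-R =  9 → J
  i=21: Z-Z =  0 → A
  i=22: Q-J =  7 → H
  i=23: J-Q = 19 → T
  i=24: N-P = 24 → Y
  i=25: X-J = 14 → O
  i=26: E-K = 20 → U
  i=27: G-E =  2 → C
  i=28: X-O =  9 → J
  i=29: X-X =  0 → A
  i=30: T-M =  7 → H
  i=31: X-E = 19 → T
  i=32: I-K = 24 → Y
  i=33: B-N = 14 → O
  i=34: D-J = 20 → U
  i=35: F-D =  2 → C
  i=36: N-E =  9 → J
  i=37: T-T =  0 → A
  i=38: X-Q =  7 → H
  i=39: I-P = 19 → T
  i=40: E-G = 24 → Y
  shifts repeat with period 8: YOUCJAHT

YOUCJAHT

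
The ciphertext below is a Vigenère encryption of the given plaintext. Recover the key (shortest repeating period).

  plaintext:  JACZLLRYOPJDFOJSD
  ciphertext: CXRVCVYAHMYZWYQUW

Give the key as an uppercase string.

  i= 0: C-J = 19 → T
  i= 1: X-A = 23 → X
  i= 2: R-C = 15 → P
  i= 3: V-Z = 22 → W
  i= 4: C-L = 17 → R
  i= 5: V-L = 10 → K
  i= 6: Y-R =  7 → H
  i= 7: A-Y =  2 → C
  i= 8: H-O = 19 → T
  i= 9: M-P = 23 → X
  i=10: Y-J = 15 → P
  i=11: Z-D = 22 → W
  i=12: W-F = 17 → R
  i=13: Y-O = 10 → K
  i=14: Q-J =  7 → H
  i=15: U-S =  2 → C
  i=16: W-D = 19 → T
  shifts repeat with period 8: TXPWRKHC

TXPWRKHC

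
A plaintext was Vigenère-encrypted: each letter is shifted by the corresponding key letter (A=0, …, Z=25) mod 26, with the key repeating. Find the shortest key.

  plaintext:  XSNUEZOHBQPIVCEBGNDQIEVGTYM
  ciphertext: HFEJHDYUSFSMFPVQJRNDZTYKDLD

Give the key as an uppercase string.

  i= 0: H-X = 10 → K
  i= 1: F-S = 13 → N
  i= 2: E-N = 17 → R
  i= 3: J-U = 15 → P
  i= 4: H-E =  3 → D
  i= 5: D-Z =  4 → E
  i= 6: Y-O = 10 → K
  i= 7: U-H = 13 → N
  i= 8: S-B = 17 → R
  i= 9: F-Q = 15 → P
  i=10: S-P =  3 → D
  i=11: M-I =  4 → E
  i=12: F-V = 10 → K
  i=13: P-C = 13 → N
  i=14: V-E = 17 → R
  i=15: Q-B = 15 → P
  i=16: J-G =  3 → D
  i=17: R-N =  4 → E
  i=18: N-D = 10 → K
  i=19: D-Q = 13 → N
  i=20: Z-I = 17 → R
  i=21: T-E = 15 → P
  i=22: Y-V =  3 → D
  i=23: K-G =  4 → E
  i=24: D-T = 10 → K
  i=25: L-Y = 13 → N
  i=26: D-M = 17 → R
  shifts repeat with period 6: KNRPDE

KNRPDE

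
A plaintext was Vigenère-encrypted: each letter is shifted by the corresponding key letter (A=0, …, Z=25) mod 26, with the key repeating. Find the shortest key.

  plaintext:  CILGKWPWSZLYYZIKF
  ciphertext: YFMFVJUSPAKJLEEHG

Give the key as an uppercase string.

  i= 0: Y-C = 22 → W
  i= 1: F-I = 23 → X
  i= 2: M-L =  1 → B
  i= 3: F-G = 25 → Z
  i= 4: V-K = 11 → L
  i= 5: J-W = 13 → N
  i= 6: U-P =  5 → F
  i= 7: S-W = 22 → W
  i= 8: P-S = 23 → X
  i= 9: A-Z =  1 → B
  i=10: K-L = 25 → Z
  i=11: J-Y = 11 → L
  i=12: L-Y = 13 → N
  i=13: E-Z =  5 → F
  i=14: E-I = 22 → W
  i=15: H-K = 23 → X
  i=16: G-F =  1 → B
  shifts repeat with period 7: WXBZLNF

WXBZLNF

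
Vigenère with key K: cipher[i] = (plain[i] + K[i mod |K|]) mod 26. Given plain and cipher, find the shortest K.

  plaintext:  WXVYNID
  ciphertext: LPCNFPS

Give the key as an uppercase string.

  i= 0: L-W = 15 → P
  i= 1: P-X = 18 → S
  i= 2: C-V =  7 → H
  i= 3: N-Y = 15 → P
  i= 4: F-N = 18 → S
  i= 5: P-I =  7 → H
  i= 6: S-D = 15 → P
  shifts repeat with period 3: PSH

PSH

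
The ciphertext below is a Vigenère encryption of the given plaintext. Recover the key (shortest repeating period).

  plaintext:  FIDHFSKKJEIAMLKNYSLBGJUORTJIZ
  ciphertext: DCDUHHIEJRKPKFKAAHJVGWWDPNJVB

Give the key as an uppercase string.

  i= 0: D-F = 24 → Y
  i= 1: C-I = 20 → U
  i= 2: D-D =  0 → A
  i= 3: U-H = 13 → N
  i= 4: H-F =  2 → C
  i= 5: H-S = 15 → P
  i= 6: I-K = 24 → Y
  i= 7: E-K = 20 → U
  i= 8: J-J =  0 → A
  i= 9: R-E = 13 → N
  i=10: K-I =  2 → C
  i=11: P-A = 15 → P
  i=12: K-M = 24 → Y
  i=13: F-L = 20 → U
  i=14: K-K =  0 → A
  i=15: A-N = 13 → N
  i=16: A-Y =  2 → C
  i=17: H-S = 15 → P
  i=18: J-L = 24 → Y
  i=19: V-B = 20 → U
  i=20: G-G =  0 → A
  i=21: W-J = 13 → N
  i=22: W-U =  2 → C
  i=23: D-O = 15 → P
  i=24: P-R = 24 → Y
  i=25: N-T = 20 → U
  i=26: J-J =  0 → A
  i=27: V-I = 13 → N
  i=28: B-Z =  2 → C
  shifts repeat with period 6: YUANCP

YUANCP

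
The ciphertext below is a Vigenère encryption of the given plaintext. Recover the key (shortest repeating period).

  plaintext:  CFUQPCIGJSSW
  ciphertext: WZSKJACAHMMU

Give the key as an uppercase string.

UUY

  i= 0: W-C = 20 → U
  i= 1: Z-F = 20 → U
  i= 2: S-U = 24 → Y
  i= 3: K-Q = 20 → U
  i= 4: J-P = 20 → U
  i= 5: A-C = 24 → Y
  i= 6: C-I = 20 → U
  i= 7: A-G = 20 → U
  i= 8: H-J = 24 → Y
  i= 9: M-S = 20 → U
  i=10: M-S = 20 → U
  i=11: U-W = 24 → Y
  shifts repeat with period 3: UUY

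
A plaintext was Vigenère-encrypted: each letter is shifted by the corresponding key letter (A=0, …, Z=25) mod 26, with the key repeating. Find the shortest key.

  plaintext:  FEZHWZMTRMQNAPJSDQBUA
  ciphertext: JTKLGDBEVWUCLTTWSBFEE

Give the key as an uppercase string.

EPLEK

  i= 0: J-F =  4 → E
  i= 1: T-E = 15 → P
  i= 2: K-Z = 11 → L
  i= 3: L-H =  4 → E
  i= 4: G-W = 10 → K
  i= 5: D-Z =  4 → E
  i= 6: B-M = 15 → P
  i= 7: E-T = 11 → L
  i= 8: V-R =  4 → E
  i= 9: W-M = 10 → K
  i=10: U-Q =  4 → E
  i=11: C-N = 15 → P
  i=12: L-A = 11 → L
  i=13: T-P =  4 → E
  i=14: T-J = 10 → K
  i=15: W-S =  4 → E
  i=16: S-D = 15 → P
  i=17: B-Q = 11 → L
  i=18: F-B =  4 → E
  i=19: E-U = 10 → K
  i=20: E-A =  4 → E
  shifts repeat with period 5: EPLEK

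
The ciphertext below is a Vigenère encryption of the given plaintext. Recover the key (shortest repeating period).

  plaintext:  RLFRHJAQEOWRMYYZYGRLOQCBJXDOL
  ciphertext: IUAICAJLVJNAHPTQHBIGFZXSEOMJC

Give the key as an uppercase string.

  i= 0: I-R = 17 → R
  i= 1: U-L =  9 → J
  i= 2: A-F = 21 → V
  i= 3: I-R = 17 → R
  i= 4: C-H = 21 → V
  i= 5: A-J = 17 → R
  i= 6: J-A =  9 → J
  i= 7: L-Q = 21 → V
  i= 8: V-E = 17 → R
  i= 9: J-O = 21 → V
  i=10: N-W = 17 → R
  i=11: A-R =  9 → J
  i=12: H-M = 21 → V
  i=13: P-Y = 17 → R
  i=14: T-Y = 21 → V
  i=15: Q-Z = 17 → R
  i=16: H-Y =  9 → J
  i=17: B-G = 21 → V
  i=18: I-R = 17 → R
  i=19: G-L = 21 → V
  i=20: F-O = 17 → R
  i=21: Z-Q =  9 → J
  i=22: X-C = 21 → V
  i=23: S-B = 17 → R
  i=24: E-J = 21 → V
  i=25: O-X = 17 → R
  i=26: M-D =  9 → J
  i=27: J-O = 21 → V
  i=28: C-L = 17 → R
  shifts repeat with period 5: RJVRV

RJVRV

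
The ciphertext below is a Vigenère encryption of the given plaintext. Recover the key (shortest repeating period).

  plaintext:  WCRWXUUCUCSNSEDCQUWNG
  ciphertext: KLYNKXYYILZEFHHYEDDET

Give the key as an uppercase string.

OJHRNDEW

  i= 0: K-W = 14 → O
  i= 1: L-C =  9 → J
  i= 2: Y-R =  7 → H
  i= 3: N-W = 17 → R
  i= 4: K-X = 13 → N
  i= 5: X-U =  3 → D
  i= 6: Y-U =  4 → E
  i= 7: Y-C = 22 → W
  i= 8: I-U = 14 → O
  i= 9: L-C =  9 → J
  i=10: Z-S =  7 → H
  i=11: E-N = 17 → R
  i=12: F-S = 13 → N
  i=13: H-E =  3 → D
  i=14: H-D =  4 → E
  i=15: Y-C = 22 → W
  i=16: E-Q = 14 → O
  i=17: D-U =  9 → J
  i=18: D-W =  7 → H
  i=19: E-N = 17 → R
  i=20: T-G = 13 → N
  shifts repeat with period 8: OJHRNDEW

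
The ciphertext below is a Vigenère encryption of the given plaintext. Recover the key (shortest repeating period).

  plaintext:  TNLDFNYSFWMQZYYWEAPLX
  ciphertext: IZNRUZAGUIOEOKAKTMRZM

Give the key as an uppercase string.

  i= 0: I-T = 15 → P
  i= 1: Z-N = 12 → M
  i= 2: N-L =  2 → C
  i= 3: R-D = 14 → O
  i= 4: U-F = 15 → P
  i= 5: Z-N = 12 → M
  i= 6: A-Y =  2 → C
  i= 7: G-S = 14 → O
  i= 8: U-F = 15 → P
  i= 9: I-W = 12 → M
  i=10: O-M =  2 → C
  i=11: E-Q = 14 → O
  i=12: O-Z = 15 → P
  i=13: K-Y = 12 → M
  i=14: A-Y =  2 → C
  i=15: K-W = 14 → O
  i=16: T-E = 15 → P
  i=17: M-A = 12 → M
  i=18: R-P =  2 → C
  i=19: Z-L = 14 → O
  i=20: M-X = 15 → P
  shifts repeat with period 4: PMCO

PMCO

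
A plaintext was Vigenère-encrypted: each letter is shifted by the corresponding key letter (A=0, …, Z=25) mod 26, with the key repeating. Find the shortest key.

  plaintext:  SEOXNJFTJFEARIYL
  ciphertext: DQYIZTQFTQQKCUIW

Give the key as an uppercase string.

  i= 0: D-S = 11 → L
  i= 1: Q-E = 12 → M
  i= 2: Y-O = 10 → K
  i= 3: I-X = 11 → L
  i= 4: Z-N = 12 → M
  i= 5: T-J = 10 → K
  i= 6: Q-F = 11 → L
  i= 7: F-T = 12 → M
  i= 8: T-J = 10 → K
  i= 9: Q-F = 11 → L
  i=10: Q-E = 12 → M
  i=11: K-A = 10 → K
  i=12: C-R = 11 → L
  i=13: U-I = 12 → M
  i=14: I-Y = 10 → K
  i=15: W-L = 11 → L
  shifts repeat with period 3: LMK

LMK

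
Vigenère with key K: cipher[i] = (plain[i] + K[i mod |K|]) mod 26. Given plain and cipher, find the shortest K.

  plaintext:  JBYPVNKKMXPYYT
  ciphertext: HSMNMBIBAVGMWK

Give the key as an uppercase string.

  i= 0: H-J = 24 → Y
  i= 1: S-B = 17 → R
  i= 2: M-Y = 14 → O
  i= 3: N-P = 24 → Y
  i= 4: M-V = 17 → R
  i= 5: B-N = 14 → O
  i= 6: I-K = 24 → Y
  i= 7: B-K = 17 → R
  i= 8: A-M = 14 → O
  i= 9: V-X = 24 → Y
  i=10: G-P = 17 → R
  i=11: M-Y = 14 → O
  i=12: W-Y = 24 → Y
  i=13: K-T = 17 → R
  shifts repeat with period 3: YRO

YRO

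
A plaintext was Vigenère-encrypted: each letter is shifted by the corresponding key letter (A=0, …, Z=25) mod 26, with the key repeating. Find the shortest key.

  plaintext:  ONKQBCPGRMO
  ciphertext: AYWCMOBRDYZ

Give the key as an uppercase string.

MLM

  i= 0: A-O = 12 → M
  i= 1: Y-N = 11 → L
  i= 2: W-K = 12 → M
  i= 3: C-Q = 12 → M
  i= 4: M-B = 11 → L
  i= 5: O-C = 12 → M
  i= 6: B-P = 12 → M
  i= 7: R-G = 11 → L
  i= 8: D-R = 12 → M
  i= 9: Y-M = 12 → M
  i=10: Z-O = 11 → L
  shifts repeat with period 3: MLM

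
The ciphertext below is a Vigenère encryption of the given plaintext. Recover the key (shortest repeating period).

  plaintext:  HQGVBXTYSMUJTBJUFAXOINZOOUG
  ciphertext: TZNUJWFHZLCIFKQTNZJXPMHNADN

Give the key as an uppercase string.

MJHZIZ

  i= 0: T-H = 12 → M
  i= 1: Z-Q =  9 → J
  i= 2: N-G =  7 → H
  i= 3: U-V = 25 → Z
  i= 4: J-B =  8 → I
  i= 5: W-X = 25 → Z
  i= 6: F-T = 12 → M
  i= 7: H-Y =  9 → J
  i= 8: Z-S =  7 → H
  i= 9: L-M = 25 → Z
  i=10: C-U =  8 → I
  i=11: I-J = 25 → Z
  i=12: F-T = 12 → M
  i=13: K-B =  9 → J
  i=14: Q-J =  7 → H
  i=15: T-U = 25 → Z
  i=16: N-F =  8 → I
  i=17: Z-A = 25 → Z
  i=18: J-X = 12 → M
  i=19: X-O =  9 → J
  i=20: P-I =  7 → H
  i=21: M-N = 25 → Z
  i=22: H-Z =  8 → I
  i=23: N-O = 25 → Z
  i=24: A-O = 12 → M
  i=25: D-U =  9 → J
  i=26: N-G =  7 → H
  shifts repeat with period 6: MJHZIZ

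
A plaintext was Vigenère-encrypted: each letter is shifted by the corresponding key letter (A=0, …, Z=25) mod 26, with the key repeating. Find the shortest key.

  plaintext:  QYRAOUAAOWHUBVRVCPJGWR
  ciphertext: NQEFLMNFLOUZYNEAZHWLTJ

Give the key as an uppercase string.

  i= 0: N-Q = 23 → X
  i= 1: Q-Y = 18 → S
  i= 2: E-R = 13 → N
  i= 3: F-A =  5 → F
  i= 4: L-O = 23 → X
  i= 5: M-U = 18 → S
  i= 6: N-A = 13 → N
  i= 7: F-A =  5 → F
  i= 8: L-O = 23 → X
  i= 9: O-W = 18 → S
  i=10: U-H = 13 → N
  i=11: Z-U =  5 → F
  i=12: Y-B = 23 → X
  i=13: N-V = 18 → S
  i=14: E-R = 13 → N
  i=15: A-V =  5 → F
  i=16: Z-C = 23 → X
  i=17: H-P = 18 → S
  i=18: W-J = 13 → N
  i=19: L-G =  5 → F
  i=20: T-W = 23 → X
  i=21: J-R = 18 → S
  shifts repeat with period 4: XSNF

XSNF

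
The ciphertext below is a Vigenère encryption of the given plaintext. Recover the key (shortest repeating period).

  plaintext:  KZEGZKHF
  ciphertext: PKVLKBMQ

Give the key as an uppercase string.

FLR

  i= 0: P-K =  5 → F
  i= 1: K-Z = 11 → L
  i= 2: V-E = 17 → R
  i= 3: L-G =  5 → F
  i= 4: K-Z = 11 → L
  i= 5: B-K = 17 → R
  i= 6: M-H =  5 → F
  i= 7: Q-F = 11 → L
  shifts repeat with period 3: FLR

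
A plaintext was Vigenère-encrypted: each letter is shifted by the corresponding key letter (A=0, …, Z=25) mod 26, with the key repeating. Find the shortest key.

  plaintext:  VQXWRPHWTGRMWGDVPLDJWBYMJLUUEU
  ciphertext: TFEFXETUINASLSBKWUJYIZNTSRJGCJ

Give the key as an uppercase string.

YPHJGPM

  i= 0: T-V = 24 → Y
  i= 1: F-Q = 15 → P
  i= 2: E-X =  7 → H
  i= 3: F-W =  9 → J
  i= 4: X-R =  6 → G
  i= 5: E-P = 15 → P
  i= 6: T-H = 12 → M
  i= 7: U-W = 24 → Y
  i= 8: I-T = 15 → P
  i= 9: N-G =  7 → H
  i=10: A-R =  9 → J
  i=11: S-M =  6 → G
  i=12: L-W = 15 → P
  i=13: S-G = 12 → M
  i=14: B-D = 24 → Y
  i=15: K-V = 15 → P
  i=16: W-P =  7 → H
  i=17: U-L =  9 → J
  i=18: J-D =  6 → G
  i=19: Y-J = 15 → P
  i=20: I-W = 12 → M
  i=21: Z-B = 24 → Y
  i=22: N-Y = 15 → P
  i=23: T-M =  7 → H
  i=24: S-J =  9 → J
  i=25: R-L =  6 → G
  i=26: J-U = 15 → P
  i=27: G-U = 12 → M
  i=28: C-E = 24 → Y
  i=29: J-U = 15 → P
  shifts repeat with period 7: YPHJGPM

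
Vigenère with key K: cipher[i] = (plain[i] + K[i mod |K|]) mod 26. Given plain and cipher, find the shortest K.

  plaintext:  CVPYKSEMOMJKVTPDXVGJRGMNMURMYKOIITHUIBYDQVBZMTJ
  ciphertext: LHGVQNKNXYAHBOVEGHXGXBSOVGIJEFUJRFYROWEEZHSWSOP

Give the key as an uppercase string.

JMRXGVGB

  i= 0: L-C =  9 → J
  i= 1: H-V = 12 → M
  i= 2: G-P = 17 → R
  i= 3: V-Y = 23 → X
  i= 4: Q-K =  6 → G
  i= 5: N-S = 21 → V
  i= 6: K-E =  6 → G
  i= 7: N-M =  1 → B
  i= 8: X-O =  9 → J
  i= 9: Y-M = 12 → M
  i=10: A-J = 17 → R
  i=11: H-K = 23 → X
  i=12: B-V =  6 → G
  i=13: O-T = 21 → V
  i=14: V-P =  6 → G
  i=15: E-D =  1 → B
  i=16: G-X =  9 → J
  i=17: H-V = 12 → M
  i=18: X-G = 17 → R
  i=19: G-J = 23 → X
  i=20: X-R =  6 → G
  i=21: B-G = 21 → V
  i=22: S-M =  6 → G
  i=23: O-N =  1 → B
  i=24: V-M =  9 → J
  i=25: G-U = 12 → M
  i=26: I-R = 17 → R
  i=27: J-M = 23 → X
  i=28: E-Y =  6 → G
  i=29: F-K = 21 → V
  i=30: U-O =  6 → G
  i=31: J-I =  1 → B
  i=32: R-I =  9 → J
  i=33: F-T = 12 → M
  i=34: Y-H = 17 → R
  i=35: R-U = 23 → X
  i=36: O-I =  6 → G
  i=37: W-B = 21 → V
  i=38: E-Y =  6 → G
  i=39: E-D =  1 → B
  i=40: Z-Q =  9 → J
  i=41: H-V = 12 → M
  i=42: S-B = 17 → R
  i=43: W-Z = 23 → X
  i=44: S-M =  6 → G
  i=45: O-T = 21 → V
  i=46: P-J =  6 → G
  shifts repeat with period 8: JMRXGVGB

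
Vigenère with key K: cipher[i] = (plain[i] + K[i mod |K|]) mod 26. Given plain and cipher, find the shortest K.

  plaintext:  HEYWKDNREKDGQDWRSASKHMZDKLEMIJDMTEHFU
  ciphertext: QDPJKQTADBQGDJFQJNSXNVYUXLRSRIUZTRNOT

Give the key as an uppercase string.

JZRNANG

  i= 0: Q-H =  9 → J
  i= 1: D-E = 25 → Z
  i= 2: P-Y = 17 → R
  i= 3: J-W = 13 → N
  i= 4: K-K =  0 → A
  i= 5: Q-D = 13 → N
  i= 6: T-N =  6 → G
  i= 7: A-R =  9 → J
  i= 8: D-E = 25 → Z
  i= 9: B-K = 17 → R
  i=10: Q-D = 13 → N
  i=11: G-G =  0 → A
  i=12: D-Q = 13 → N
  i=13: J-D =  6 → G
  i=14: F-W =  9 → J
  i=15: Q-R = 25 → Z
  i=16: J-S = 17 → R
  i=17: N-A = 13 → N
  i=18: S-S =  0 → A
  i=19: X-K = 13 → N
  i=20: N-H =  6 → G
  i=21: V-M =  9 → J
  i=22: Y-Z = 25 → Z
  i=23: U-D = 17 → R
  i=24: X-K = 13 → N
  i=25: L-L =  0 → A
  i=26: R-E = 13 → N
  i=27: S-M =  6 → G
  i=28: R-I =  9 → J
  i=29: I-J = 25 → Z
  i=30: U-D = 17 → R
  i=31: Z-M = 13 → N
  i=32: T-T =  0 → A
  i=33: R-E = 13 → N
  i=34: N-H =  6 → G
  i=35: O-F =  9 → J
  i=36: T-U = 25 → Z
  shifts repeat with period 7: JZRNANG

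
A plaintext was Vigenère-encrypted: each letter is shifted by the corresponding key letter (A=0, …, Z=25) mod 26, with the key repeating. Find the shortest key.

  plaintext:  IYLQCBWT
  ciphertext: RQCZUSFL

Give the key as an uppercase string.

JSR

  i= 0: R-I =  9 → J
  i= 1: Q-Y = 18 → S
  i= 2: C-L = 17 → R
  i= 3: Z-Q =  9 → J
  i= 4: U-C = 18 → S
  i= 5: S-B = 17 → R
  i= 6: F-W =  9 → J
  i= 7: L-T = 18 → S
  shifts repeat with period 3: JSR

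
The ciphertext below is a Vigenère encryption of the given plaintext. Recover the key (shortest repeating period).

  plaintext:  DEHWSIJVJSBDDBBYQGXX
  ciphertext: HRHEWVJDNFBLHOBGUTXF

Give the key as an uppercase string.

  i= 0: H-D =  4 → E
  i= 1: R-E = 13 → N
  i= 2: H-H =  0 → A
  i= 3: E-W =  8 → I
  i= 4: W-S =  4 → E
  i= 5: V-I = 13 → N
  i= 6: J-J =  0 → A
  i= 7: D-V =  8 → I
  i= 8: N-J =  4 → E
  i= 9: F-S = 13 → N
  i=10: B-B =  0 → A
  i=11: L-D =  8 → I
  i=12: H-D =  4 → E
  i=13: O-B = 13 → N
  i=14: B-B =  0 → A
  i=15: G-Y =  8 → I
  i=16: U-Q =  4 → E
  i=17: T-G = 13 → N
  i=18: X-X =  0 → A
  i=19: F-X =  8 → I
  shifts repeat with period 4: ENAI

ENAI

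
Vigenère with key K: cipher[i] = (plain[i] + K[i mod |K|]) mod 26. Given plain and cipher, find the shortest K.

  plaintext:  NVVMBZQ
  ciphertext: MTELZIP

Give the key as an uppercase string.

ZYJ

  i= 0: M-N = 25 → Z
  i= 1: T-V = 24 → Y
  i= 2: E-V =  9 → J
  i= 3: L-M = 25 → Z
  i= 4: Z-B = 24 → Y
  i= 5: I-Z =  9 → J
  i= 6: P-Q = 25 → Z
  shifts repeat with period 3: ZYJ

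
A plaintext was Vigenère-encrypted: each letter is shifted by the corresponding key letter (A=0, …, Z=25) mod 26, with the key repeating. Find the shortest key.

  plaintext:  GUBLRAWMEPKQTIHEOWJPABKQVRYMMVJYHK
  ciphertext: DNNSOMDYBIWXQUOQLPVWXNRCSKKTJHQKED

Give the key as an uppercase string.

XTMHXMHM

  i= 0: D-G = 23 → X
  i= 1: N-U = 19 → T
  i= 2: N-B = 12 → M
  i= 3: S-L =  7 → H
  i= 4: O-R = 23 → X
  i= 5: M-A = 12 → M
  i= 6: D-W =  7 → H
  i= 7: Y-M = 12 → M
  i= 8: B-E = 23 → X
  i= 9: I-P = 19 → T
  i=10: W-K = 12 → M
  i=11: X-Q =  7 → H
  i=12: Q-T = 23 → X
  i=13: U-I = 12 → M
  i=14: O-H =  7 → H
  i=15: Q-E = 12 → M
  i=16: L-O = 23 → X
  i=17: P-W = 19 → T
  i=18: V-J = 12 → M
  i=19: W-P =  7 → H
  i=20: X-A = 23 → X
  i=21: N-B = 12 → M
  i=22: R-K =  7 → H
  i=23: C-Q = 12 → M
  i=24: S-V = 23 → X
  i=25: K-R = 19 → T
  i=26: K-Y = 12 → M
  i=27: T-M =  7 → H
  i=28: J-M = 23 → X
  i=29: H-V = 12 → M
  i=30: Q-J =  7 → H
  i=31: K-Y = 12 → M
  i=32: E-H = 23 → X
  i=33: D-K = 19 → T
  shifts repeat with period 8: XTMHXMHM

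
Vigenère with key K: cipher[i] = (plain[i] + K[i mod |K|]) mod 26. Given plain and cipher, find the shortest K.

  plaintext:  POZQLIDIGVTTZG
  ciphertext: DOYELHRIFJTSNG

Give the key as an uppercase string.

  i= 0: D-P = 14 → O
  i= 1: O-O =  0 → A
  i= 2: Y-Z = 25 → Z
  i= 3: E-Q = 14 → O
  i= 4: L-L =  0 → A
  i= 5: H-I = 25 → Z
  i= 6: R-D = 14 → O
  i= 7: I-I =  0 → A
  i= 8: F-G = 25 → Z
  i= 9: J-V = 14 → O
  i=10: T-T =  0 → A
  i=11: S-T = 25 → Z
  i=12: N-Z = 14 → O
  i=13: G-G =  0 → A
  shifts repeat with period 3: OAZ

OAZ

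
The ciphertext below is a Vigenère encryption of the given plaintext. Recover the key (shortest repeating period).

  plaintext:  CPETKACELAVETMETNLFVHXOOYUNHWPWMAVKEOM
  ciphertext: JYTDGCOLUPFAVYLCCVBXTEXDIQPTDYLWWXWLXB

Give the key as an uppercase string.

  i= 0: J-C =  7 → H
  i= 1: Y-P =  9 → J
  i= 2: T-E = 15 → P
  i= 3: D-T = 10 → K
  i= 4: G-K = 22 → W
  i= 5: C-A =  2 → C
  i= 6: O-C = 12 → M
  i= 7: L-E =  7 → H
  i= 8: U-L =  9 → J
  i= 9: P-A = 15 → P
  i=10: F-V = 10 → K
  i=11: A-E = 22 → W
  i=12: V-T =  2 → C
  i=13: Y-M = 12 → M
  i=14: L-E =  7 → H
  i=15: C-T =  9 → J
  i=16: C-N = 15 → P
  i=17: V-L = 10 → K
  i=18: B-F = 22 → W
  i=19: X-V =  2 → C
  i=20: T-H = 12 → M
  i=21: E-X =  7 → H
  i=22: X-O =  9 → J
  i=23: D-O = 15 → P
  i=24: I-Y = 10 → K
  i=25: Q-U = 22 → W
  i=26: P-N =  2 → C
  i=27: T-H = 12 → M
  i=28: D-W =  7 → H
  i=29: Y-P =  9 → J
  i=30: L-W = 15 → P
  i=31: W-M = 10 → K
  i=32: W-A = 22 → W
  i=33: X-V =  2 → C
  i=34: W-K = 12 → M
  i=35: L-E =  7 → H
  i=36: X-O =  9 → J
  i=37: B-M = 15 → P
  shifts repeat with period 7: HJPKWCM

HJPKWCM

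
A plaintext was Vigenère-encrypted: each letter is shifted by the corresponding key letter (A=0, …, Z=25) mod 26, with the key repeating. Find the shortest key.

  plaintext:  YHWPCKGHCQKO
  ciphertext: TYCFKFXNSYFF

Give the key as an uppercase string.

  i= 0: T-Y = 21 → V
  i= 1: Y-H = 17 → R
  i= 2: C-W =  6 → G
  i= 3: F-P = 16 → Q
  i= 4: K-C =  8 → I
  i= 5: F-K = 21 → V
  i= 6: X-G = 17 → R
  i= 7: N-H =  6 → G
  i= 8: S-C = 16 → Q
  i= 9: Y-Q =  8 → I
  i=10: F-K = 21 → V
  i=11: F-O = 17 → R
  shifts repeat with period 5: VRGQI

VRGQI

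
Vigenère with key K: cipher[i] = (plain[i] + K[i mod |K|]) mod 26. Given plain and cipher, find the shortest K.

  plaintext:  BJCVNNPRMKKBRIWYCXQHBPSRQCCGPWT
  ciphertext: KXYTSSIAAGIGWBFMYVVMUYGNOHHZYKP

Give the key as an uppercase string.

  i= 0: K-B =  9 → J
  i= 1: X-J = 14 → O
  i= 2: Y-C = 22 → W
  i= 3: T-V = 24 → Y
  i= 4: S-N =  5 → F
  i= 5: S-N =  5 → F
  i= 6: I-P = 19 → T
  i= 7: A-R =  9 → J
  i= 8: A-M = 14 → O
  i= 9: G-K = 22 → W
  i=10: I-K = 24 → Y
  i=11: G-B =  5 → F
  i=12: W-R =  5 → F
  i=13: B-I = 19 → T
  i=14: F-W =  9 → J
  i=15: M-Y = 14 → O
  i=16: Y-C = 22 → W
  i=17: V-X = 24 → Y
  i=18: V-Q =  5 → F
  i=19: M-H =  5 → F
  i=20: U-B = 19 → T
  i=21: Y-P =  9 → J
  i=22: G-S = 14 → O
  i=23: N-R = 22 → W
  i=24: O-Q = 24 → Y
  i=25: H-C =  5 → F
  i=26: H-C =  5 → F
  i=27: Z-G = 19 → T
  i=28: Y-P =  9 → J
  i=29: K-W = 14 → O
  i=30: P-T = 22 → W
  shifts repeat with period 7: JOWYFFT

JOWYFFT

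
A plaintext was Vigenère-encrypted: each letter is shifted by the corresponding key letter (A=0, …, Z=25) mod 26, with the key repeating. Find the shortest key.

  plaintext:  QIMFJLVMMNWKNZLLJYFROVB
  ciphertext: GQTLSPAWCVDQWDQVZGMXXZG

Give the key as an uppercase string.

  i= 0: G-Q = 16 → Q
  i= 1: Q-I =  8 → I
  i= 2: T-M =  7 → H
  i= 3: L-F =  6 → G
  i= 4: S-J =  9 → J
  i= 5: P-L =  4 → E
  i= 6: A-V =  5 → F
  i= 7: W-M = 10 → K
  i= 8: C-M = 16 → Q
  i= 9: V-N =  8 → I
  i=10: D-W =  7 → H
  i=11: Q-K =  6 → G
  i=12: W-N =  9 → J
  i=13: D-Z =  4 → E
  i=14: Q-L =  5 → F
  i=15: V-L = 10 → K
  i=16: Z-J = 16 → Q
  i=17: G-Y =  8 → I
  i=18: M-F =  7 → H
  i=19: X-R =  6 → G
  i=20: X-O =  9 → J
  i=21: Z-V =  4 → E
  i=22: G-B =  5 → F
  shifts repeat with period 8: QIHGJEFK

QIHGJEFK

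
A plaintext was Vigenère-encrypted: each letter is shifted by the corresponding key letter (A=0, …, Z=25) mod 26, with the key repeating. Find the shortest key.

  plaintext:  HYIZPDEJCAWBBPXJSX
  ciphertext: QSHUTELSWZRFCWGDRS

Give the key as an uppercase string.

  i= 0: Q-H =  9 → J
  i= 1: S-Y = 20 → U
  i= 2: H-I = 25 → Z
  i= 3: U-Z = 21 → V
  i= 4: T-P =  4 → E
  i= 5: E-D =  1 → B
  i= 6: L-E =  7 → H
  i= 7: S-J =  9 → J
  i= 8: W-C = 20 → U
  i= 9: Z-A = 25 → Z
  i=10: R-W = 21 → V
  i=11: F-B =  4 → E
  i=12: C-B =  1 → B
  i=13: W-P =  7 → H
  i=14: G-X =  9 → J
  i=15: D-J = 20 → U
  i=16: R-S = 25 → Z
  i=17: S-X = 21 → V
  shifts repeat with period 7: JUZVEBH

JUZVEBH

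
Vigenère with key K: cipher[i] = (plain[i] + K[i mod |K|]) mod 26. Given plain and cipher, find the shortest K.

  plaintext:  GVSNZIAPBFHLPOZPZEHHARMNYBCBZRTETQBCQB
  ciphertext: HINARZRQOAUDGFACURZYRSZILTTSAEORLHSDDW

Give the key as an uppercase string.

BNVNSRR

  i= 0: H-G =  1 → B
  i= 1: I-V = 13 → N
  i= 2: N-S = 21 → V
  i= 3: A-N = 13 → N
  i= 4: R-Z = 18 → S
  i= 5: Z-I = 17 → R
  i= 6: R-A = 17 → R
  i= 7: Q-P =  1 → B
  i= 8: O-B = 13 → N
  i= 9: A-F = 21 → V
  i=10: U-H = 13 → N
  i=11: D-L = 18 → S
  i=12: G-P = 17 → R
  i=13: F-O = 17 → R
  i=14: A-Z =  1 → B
  i=15: C-P = 13 → N
  i=16: U-Z = 21 → V
  i=17: R-E = 13 → N
  i=18: Z-H = 18 → S
  i=19: Y-H = 17 → R
  i=20: R-A = 17 → R
  i=21: S-R =  1 → B
  i=22: Z-M = 13 → N
  i=23: I-N = 21 → V
  i=24: L-Y = 13 → N
  i=25: T-B = 18 → S
  i=26: T-C = 17 → R
  i=27: S-B = 17 → R
  i=28: A-Z =  1 → B
  i=29: E-R = 13 → N
  i=30: O-T = 21 → V
  i=31: R-E = 13 → N
  i=32: L-T = 18 → S
  i=33: H-Q = 17 → R
  i=34: S-B = 17 → R
  i=35: D-C =  1 → B
  i=36: D-Q = 13 → N
  i=37: W-B = 21 → V
  shifts repeat with period 7: BNVNSRR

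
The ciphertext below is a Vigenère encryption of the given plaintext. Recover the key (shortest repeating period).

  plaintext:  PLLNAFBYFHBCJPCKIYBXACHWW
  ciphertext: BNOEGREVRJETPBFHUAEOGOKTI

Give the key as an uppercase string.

MCDRGMDX

  i= 0: B-P = 12 → M
  i= 1: N-L =  2 → C
  i= 2: O-L =  3 → D
  i= 3: E-N = 17 → R
  i= 4: G-A =  6 → G
  i= 5: R-F = 12 → M
  i= 6: E-B =  3 → D
  i= 7: V-Y = 23 → X
  i= 8: R-F = 12 → M
  i= 9: J-H =  2 → C
  i=10: E-B =  3 → D
  i=11: T-C = 17 → R
  i=12: P-J =  6 → G
  i=13: B-P = 12 → M
  i=14: F-C =  3 → D
  i=15: H-K = 23 → X
  i=16: U-I = 12 → M
  i=17: A-Y =  2 → C
  i=18: E-B =  3 → D
  i=19: O-X = 17 → R
  i=20: G-A =  6 → G
  i=21: O-C = 12 → M
  i=22: K-H =  3 → D
  i=23: T-W = 23 → X
  i=24: I-W = 12 → M
  shifts repeat with period 8: MCDRGMDX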